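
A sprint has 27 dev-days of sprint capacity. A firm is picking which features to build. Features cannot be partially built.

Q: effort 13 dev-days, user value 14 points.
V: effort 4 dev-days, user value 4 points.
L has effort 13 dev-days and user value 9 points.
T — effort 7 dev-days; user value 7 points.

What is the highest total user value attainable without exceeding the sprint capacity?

25

Q + L: effort 13 + 13 = 26 ≤ 27, user value 14 + 9 = 23.
Q + V + T: effort 13 + 4 + 7 = 24 ≤ 27, user value 14 + 4 + 7 = 25.
Q + T: effort 13 + 7 = 20 ≤ 27, user value 14 + 7 = 21.
Best is Q, V, and T with total user value 25.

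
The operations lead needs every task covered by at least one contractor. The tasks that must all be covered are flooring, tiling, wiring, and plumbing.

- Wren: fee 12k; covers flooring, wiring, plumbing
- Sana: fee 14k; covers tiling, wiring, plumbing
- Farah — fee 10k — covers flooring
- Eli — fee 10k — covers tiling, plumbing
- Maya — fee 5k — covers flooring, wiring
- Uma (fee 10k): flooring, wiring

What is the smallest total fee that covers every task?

15

Choose Eli and Maya: together they cover flooring, tiling, wiring, plumbing — every task.
Total fee: 10 + 5 = 15.
No cover costs less than 15.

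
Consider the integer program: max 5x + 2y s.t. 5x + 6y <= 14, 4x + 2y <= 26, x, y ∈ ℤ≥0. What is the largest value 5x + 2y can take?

10

(x,y)=(2,0): 5·2+6·0=10≤14, 4·2+2·0=8≤26, objective 10.
(x,y)=(1,1): 5·1+6·1=11≤14, 4·1+2·1=6≤26, objective 7.
(x,y)=(1,0): 5·1+6·0=5≤14, 4·1+2·0=4≤26, objective 5.
The best lattice point is (2,0), giving 10.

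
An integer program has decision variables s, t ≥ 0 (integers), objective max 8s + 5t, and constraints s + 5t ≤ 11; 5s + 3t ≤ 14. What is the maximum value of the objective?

21

(s,t)=(2,1) is feasible, giving 21.
(s,t)=(1,2) is feasible, giving 18.
(s,t)=(2,0) is feasible, giving 16.
(s,t)=(1,1) is feasible, giving 13.
Maximum is 21 at (s,t)=(2,1).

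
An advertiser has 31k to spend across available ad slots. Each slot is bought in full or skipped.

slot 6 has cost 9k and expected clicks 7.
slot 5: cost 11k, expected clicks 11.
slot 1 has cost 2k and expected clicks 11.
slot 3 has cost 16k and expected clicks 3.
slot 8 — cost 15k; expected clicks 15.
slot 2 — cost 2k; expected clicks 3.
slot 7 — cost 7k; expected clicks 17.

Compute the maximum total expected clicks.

49

Take slot 6, slot 5, slot 1, slot 2, and slot 7: cost 9 + 11 + 2 + 2 + 7 = 31 ≤ 31, expected clicks 7 + 11 + 11 + 3 + 17 = 49.
No other feasible combination does better.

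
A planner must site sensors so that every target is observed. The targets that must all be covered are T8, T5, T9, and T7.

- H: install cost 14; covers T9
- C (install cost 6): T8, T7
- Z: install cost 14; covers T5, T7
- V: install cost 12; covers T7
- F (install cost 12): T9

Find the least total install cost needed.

32

Choose C, Z, and F: together they cover T8, T5, T9, T7 — every target.
Total install cost: 6 + 14 + 12 = 32.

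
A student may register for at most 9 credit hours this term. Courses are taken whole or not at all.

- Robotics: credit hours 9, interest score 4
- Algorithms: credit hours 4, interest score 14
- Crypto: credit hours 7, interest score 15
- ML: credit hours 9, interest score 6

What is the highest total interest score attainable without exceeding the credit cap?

15

Algorithms: credit hours 4 ≤ 9, interest score 14.
Crypto: credit hours 7 ≤ 9, interest score 15.
Best is Crypto with total interest score 15.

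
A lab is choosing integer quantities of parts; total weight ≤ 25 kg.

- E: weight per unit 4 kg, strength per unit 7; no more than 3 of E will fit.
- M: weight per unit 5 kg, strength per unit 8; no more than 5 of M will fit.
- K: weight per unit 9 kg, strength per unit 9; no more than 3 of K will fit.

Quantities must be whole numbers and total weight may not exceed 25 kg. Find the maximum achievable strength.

40

1×E and 4×M: weight 24 ≤ 25, strength 1·7 + 4·8 = 39.
5×M: weight 25 ≤ 25, strength 5·8 = 40.
Best is 40.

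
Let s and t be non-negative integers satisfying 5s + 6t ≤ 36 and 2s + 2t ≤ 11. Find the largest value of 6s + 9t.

45

(s,t)=(0,5): 5·0+6·5=30≤36, 2·0+2·5=10≤11, objective 45.
(s,t)=(1,4): 5·1+6·4=29≤36, 2·1+2·4=10≤11, objective 42.
(s,t)=(0,4): 5·0+6·4=24≤36, 2·0+2·4=8≤11, objective 36.
The best lattice point is (0,5), giving 45.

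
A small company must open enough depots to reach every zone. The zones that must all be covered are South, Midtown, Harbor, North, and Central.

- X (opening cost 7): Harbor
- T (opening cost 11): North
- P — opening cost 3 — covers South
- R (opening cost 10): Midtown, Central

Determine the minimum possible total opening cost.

31

Choose X, T, P, and R: together they cover South, Midtown, Harbor, North, Central — every zone.
Total opening cost: 7 + 11 + 3 + 10 = 31.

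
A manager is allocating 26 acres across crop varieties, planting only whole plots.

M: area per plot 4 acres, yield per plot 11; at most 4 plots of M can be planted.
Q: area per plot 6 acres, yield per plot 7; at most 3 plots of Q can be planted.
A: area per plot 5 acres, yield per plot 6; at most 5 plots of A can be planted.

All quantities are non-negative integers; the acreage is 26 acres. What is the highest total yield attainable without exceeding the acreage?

56

This is a bounded integer knapsack.
M has the best ratio (11/4); taking only M gives at most 4×11 = 44 (stopped by the supply cap of 4).
Mixing does better — 4×M and 2×A: area 26 ≤ 26, yield 4·11 + 2·6 = 56.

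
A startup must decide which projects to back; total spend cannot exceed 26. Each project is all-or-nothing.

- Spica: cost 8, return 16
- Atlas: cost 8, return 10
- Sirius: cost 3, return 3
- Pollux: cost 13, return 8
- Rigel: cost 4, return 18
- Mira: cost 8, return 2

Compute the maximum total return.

Spica + Atlas + Sirius + Rigel: cost 8 + 8 + 3 + 4 = 23 ≤ 26, return 16 + 10 + 3 + 18 = 47.
Spica + Pollux + Rigel: cost 8 + 13 + 4 = 25 ≤ 26, return 16 + 8 + 18 = 42.
Spica + Atlas + Rigel: cost 8 + 8 + 4 = 20 ≤ 26, return 16 + 10 + 18 = 44.
Best is Spica, Atlas, Sirius, and Rigel with total return 47.

47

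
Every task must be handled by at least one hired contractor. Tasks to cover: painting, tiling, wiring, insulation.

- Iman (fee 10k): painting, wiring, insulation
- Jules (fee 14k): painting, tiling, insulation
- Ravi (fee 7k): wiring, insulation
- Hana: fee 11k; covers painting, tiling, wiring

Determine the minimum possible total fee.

18

The greedy cost-per-new-task heuristic would pick Iman and Hana for 21, but a cheaper cover exists.
Choose Ravi and Hana: together they cover painting, tiling, wiring, insulation — every task.
Total fee: 7 + 11 = 18.
No cover costs less than 18.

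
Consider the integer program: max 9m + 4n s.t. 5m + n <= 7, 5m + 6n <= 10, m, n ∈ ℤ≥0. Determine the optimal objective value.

Relaxing integrality, the LP optimum is 13.92 at (m,n) = (1.28, 0.6), which is not an integer point.
(m,n)=(1,0) is feasible, giving 9.
(m,n)=(0,1) is feasible, giving 4.
(m,n)=(0,0) is feasible, giving 0.
Maximum is 9 at (m,n)=(1,0).

9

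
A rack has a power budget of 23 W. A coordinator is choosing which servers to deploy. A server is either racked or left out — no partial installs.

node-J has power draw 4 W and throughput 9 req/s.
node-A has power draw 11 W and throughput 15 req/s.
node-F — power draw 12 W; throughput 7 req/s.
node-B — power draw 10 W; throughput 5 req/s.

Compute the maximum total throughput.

Allowing fractional choices, the relaxed optimum would be about 28.7, but servers are indivisible.
node-A + node-F: power draw 11 + 12 = 23 ≤ 23, throughput 15 + 7 = 22.
node-J + node-A: power draw 4 + 11 = 15 ≤ 23, throughput 9 + 15 = 24.
Best is node-J and node-A with total throughput 24.

24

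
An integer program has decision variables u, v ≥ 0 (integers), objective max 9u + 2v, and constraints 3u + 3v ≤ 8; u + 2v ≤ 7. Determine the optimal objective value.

(u,v)=(2,0): 3·2+3·0=6≤8, 1·2+2·0=2≤7, objective 18.
(u,v)=(1,1): 3·1+3·1=6≤8, 1·1+2·1=3≤7, objective 11.
(u,v)=(1,0): 3·1+3·0=3≤8, 1·1+2·0=1≤7, objective 9.
The best lattice point is (2,0), giving 18.

18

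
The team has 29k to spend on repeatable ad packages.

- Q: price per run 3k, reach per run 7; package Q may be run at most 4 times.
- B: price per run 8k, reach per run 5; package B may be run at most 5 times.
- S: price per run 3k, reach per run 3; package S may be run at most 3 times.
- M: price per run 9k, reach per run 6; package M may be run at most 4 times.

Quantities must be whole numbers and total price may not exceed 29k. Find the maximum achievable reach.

42

Take 4×Q, 1×B, and 3×S: price 29 ≤ 29, reach 4·7 + 1·5 + 3·3 = 42.
Q has the best ratio (7/3) and is taken to its limit of 4; remaining capacity is filled optimally with the others.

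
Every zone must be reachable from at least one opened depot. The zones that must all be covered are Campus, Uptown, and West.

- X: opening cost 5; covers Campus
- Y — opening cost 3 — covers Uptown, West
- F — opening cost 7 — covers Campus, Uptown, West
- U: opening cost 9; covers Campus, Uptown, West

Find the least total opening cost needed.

The greedy cost-per-new-zone heuristic would pick Y and X for 8, but a cheaper cover exists.
F alone covers Campus, Uptown, West — every zone.
Total opening cost: 7.
No cover costs less than 7.

7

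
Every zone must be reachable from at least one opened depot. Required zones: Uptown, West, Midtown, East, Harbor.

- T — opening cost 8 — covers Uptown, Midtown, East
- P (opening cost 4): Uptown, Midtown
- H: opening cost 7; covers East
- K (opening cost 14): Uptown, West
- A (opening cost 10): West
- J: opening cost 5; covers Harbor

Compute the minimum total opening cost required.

This is a weighted set-cover instance.
The greedy cost-per-new-zone heuristic would pick P, J, H, and A for 26, but a cheaper cover exists.
Choose T, A, and J: together they cover Uptown, West, Midtown, East, Harbor — every zone.
Total opening cost: 8 + 10 + 5 = 23.
No cover costs less than 23.

23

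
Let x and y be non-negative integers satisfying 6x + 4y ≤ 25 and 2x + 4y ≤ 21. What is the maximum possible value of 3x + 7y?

35

The continuous relaxation peaks at (0, 5.25) with value 36.75; rounding to a feasible lattice point costs some objective.
(x,y)=(0,5): 6·0+4·5=20≤25, 2·0+4·5=20≤21, objective 35.
(x,y)=(1,4): 6·1+4·4=22≤25, 2·1+4·4=18≤21, objective 31.
Maximum is 35 at (x,y)=(0,5).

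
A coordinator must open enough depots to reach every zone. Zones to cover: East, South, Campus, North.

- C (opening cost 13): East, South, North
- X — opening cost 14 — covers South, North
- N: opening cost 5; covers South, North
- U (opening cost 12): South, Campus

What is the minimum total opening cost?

This is an integer covering problem.
The greedy cost-per-new-zone heuristic would pick N, U, and C for 30, but a cheaper cover exists.
Choose C and U: together they cover East, South, Campus, North — every zone.
Total opening cost: 13 + 12 = 25.
No cover costs less than 25.

25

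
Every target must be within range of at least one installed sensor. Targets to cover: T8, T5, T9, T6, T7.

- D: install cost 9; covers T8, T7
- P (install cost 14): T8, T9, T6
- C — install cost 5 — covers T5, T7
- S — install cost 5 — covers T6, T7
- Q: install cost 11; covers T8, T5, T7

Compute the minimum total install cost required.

19

Choose P and C: together they cover T8, T5, T9, T6, T7 — every target.
Total install cost: 14 + 5 = 19.
No cover costs less than 19.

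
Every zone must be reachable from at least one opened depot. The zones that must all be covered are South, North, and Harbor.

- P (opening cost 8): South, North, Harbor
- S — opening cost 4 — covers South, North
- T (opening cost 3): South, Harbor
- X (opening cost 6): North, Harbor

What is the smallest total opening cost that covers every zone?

7

Choose S and T: together they cover South, North, Harbor — every zone.
Total opening cost: 4 + 3 = 7.
No cover costs less than 7.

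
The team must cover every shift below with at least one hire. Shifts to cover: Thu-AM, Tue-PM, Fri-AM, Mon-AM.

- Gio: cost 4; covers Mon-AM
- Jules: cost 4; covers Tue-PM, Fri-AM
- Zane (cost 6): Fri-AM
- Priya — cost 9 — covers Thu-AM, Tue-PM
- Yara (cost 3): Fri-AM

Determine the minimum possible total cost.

This is a weighted set-cover instance.
Choose Gio, Priya, and Yara: together they cover Thu-AM, Tue-PM, Fri-AM, Mon-AM — every shift.
Total cost: 4 + 9 + 3 = 16.

16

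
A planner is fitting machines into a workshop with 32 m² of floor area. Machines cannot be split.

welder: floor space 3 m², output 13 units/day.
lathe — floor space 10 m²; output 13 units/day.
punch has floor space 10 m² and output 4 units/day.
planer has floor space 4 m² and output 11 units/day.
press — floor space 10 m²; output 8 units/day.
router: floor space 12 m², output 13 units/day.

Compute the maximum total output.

50

welder + lathe + planer + router: floor space 3 + 10 + 4 + 12 = 29 ≤ 32, output 13 + 13 + 11 + 13 = 50.
welder + lathe + planer + press: floor space 3 + 10 + 4 + 10 = 27 ≤ 32, output 13 + 13 + 11 + 8 = 45.
welder + planer + press + router: floor space 3 + 4 + 10 + 12 = 29 ≤ 32, output 13 + 11 + 8 + 13 = 45.
Best is welder, lathe, planer, and router with total output 50.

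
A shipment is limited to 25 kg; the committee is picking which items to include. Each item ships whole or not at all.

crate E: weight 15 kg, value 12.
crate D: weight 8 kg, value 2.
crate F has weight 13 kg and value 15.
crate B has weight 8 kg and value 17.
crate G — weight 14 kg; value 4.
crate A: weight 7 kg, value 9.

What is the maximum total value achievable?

Allowing fractional choices, the relaxed optimum would be about 37.5, but items are indivisible.
crate D + crate B + crate A: weight 8 + 8 + 7 = 23 ≤ 25, value 2 + 17 + 9 = 28.
crate F + crate B: weight 13 + 8 = 21 ≤ 25, value 15 + 17 = 32.
crate E + crate B: weight 15 + 8 = 23 ≤ 25, value 12 + 17 = 29.
Best is crate F and crate B with total value 32.

32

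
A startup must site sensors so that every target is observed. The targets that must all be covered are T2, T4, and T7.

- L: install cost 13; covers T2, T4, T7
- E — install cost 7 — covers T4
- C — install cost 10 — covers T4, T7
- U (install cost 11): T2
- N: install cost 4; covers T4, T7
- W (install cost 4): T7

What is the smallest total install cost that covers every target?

The greedy cost-per-new-target heuristic would pick N and U for 15, but a cheaper cover exists.
L alone covers T2, T4, T7 — every target.
Total install cost: 13.
No cover costs less than 13.

13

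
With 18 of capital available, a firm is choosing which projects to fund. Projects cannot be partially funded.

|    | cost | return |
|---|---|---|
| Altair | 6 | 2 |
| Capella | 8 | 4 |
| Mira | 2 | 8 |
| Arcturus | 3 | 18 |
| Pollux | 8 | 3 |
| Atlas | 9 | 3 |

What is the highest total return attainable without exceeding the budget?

30

Treat it as a binary knapsack problem.
Allowing fractional choices, the relaxed optimum would be about 31.9, but projects are indivisible.
Mira + Arcturus + Pollux: cost 2 + 3 + 8 = 13 ≤ 18, return 8 + 18 + 3 = 29.
Capella + Mira + Arcturus: cost 8 + 2 + 3 = 13 ≤ 18, return 4 + 8 + 18 = 30.
Best is Capella, Mira, and Arcturus with total return 30.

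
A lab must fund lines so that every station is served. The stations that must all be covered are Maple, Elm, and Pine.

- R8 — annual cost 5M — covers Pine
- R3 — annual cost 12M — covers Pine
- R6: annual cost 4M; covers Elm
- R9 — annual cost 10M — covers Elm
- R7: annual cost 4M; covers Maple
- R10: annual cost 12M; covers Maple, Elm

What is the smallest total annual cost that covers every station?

13

This is an integer covering problem.
Choose R8, R6, and R7: together they cover Maple, Elm, Pine — every station.
Total annual cost: 5 + 4 + 4 = 13.
No cover costs less than 13.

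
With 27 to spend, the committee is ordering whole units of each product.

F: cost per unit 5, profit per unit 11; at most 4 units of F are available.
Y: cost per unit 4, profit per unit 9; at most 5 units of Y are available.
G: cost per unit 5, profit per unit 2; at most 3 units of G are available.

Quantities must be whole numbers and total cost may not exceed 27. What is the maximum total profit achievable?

60

2×F and 4×Y: cost 26 ≤ 27, profit 2·11 + 4·9 = 58.
3×F and 3×Y: cost 27 ≤ 27, profit 3·11 + 3·9 = 60.
Best is 60.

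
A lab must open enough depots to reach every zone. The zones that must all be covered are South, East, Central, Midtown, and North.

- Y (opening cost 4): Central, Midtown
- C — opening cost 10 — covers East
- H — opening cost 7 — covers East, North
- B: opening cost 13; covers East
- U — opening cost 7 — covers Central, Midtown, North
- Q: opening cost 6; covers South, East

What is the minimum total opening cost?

The greedy cost-per-new-zone heuristic would pick Y, Q, and H for 17, but a cheaper cover exists.
Choose U and Q: together they cover South, East, Central, Midtown, North — every zone.
Total opening cost: 7 + 6 = 13.
No cover costs less than 13.

13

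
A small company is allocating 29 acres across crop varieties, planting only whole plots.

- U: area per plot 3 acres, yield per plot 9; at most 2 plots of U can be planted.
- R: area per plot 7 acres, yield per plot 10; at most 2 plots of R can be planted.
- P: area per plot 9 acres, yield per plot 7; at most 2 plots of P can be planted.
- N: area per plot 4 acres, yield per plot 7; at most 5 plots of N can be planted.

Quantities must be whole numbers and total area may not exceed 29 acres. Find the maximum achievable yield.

Take 2×U, 1×R, and 4×N: area 29 ≤ 29, yield 2·9 + 1·10 + 4·7 = 56.
U has the best ratio (9/3) and is taken to its limit of 2; remaining capacity is filled optimally with the others.

56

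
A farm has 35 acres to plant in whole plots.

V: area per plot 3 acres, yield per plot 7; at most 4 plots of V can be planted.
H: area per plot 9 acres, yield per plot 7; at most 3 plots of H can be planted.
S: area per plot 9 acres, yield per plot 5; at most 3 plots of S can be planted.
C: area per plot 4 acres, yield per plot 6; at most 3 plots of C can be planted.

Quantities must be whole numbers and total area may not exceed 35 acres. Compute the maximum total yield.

Take 4×V, 1×H, and 3×C: area 33 ≤ 35, yield 4·7 + 1·7 + 3·6 = 53.
V has the best ratio (7/3) and is taken to its limit of 4; remaining capacity is filled optimally with the others.

53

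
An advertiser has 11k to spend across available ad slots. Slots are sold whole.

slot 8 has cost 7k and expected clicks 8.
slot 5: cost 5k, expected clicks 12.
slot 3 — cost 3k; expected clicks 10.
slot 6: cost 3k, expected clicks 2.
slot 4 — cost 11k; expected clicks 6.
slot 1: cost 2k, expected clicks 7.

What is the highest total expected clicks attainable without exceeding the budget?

29

Allowing fractional choices, the relaxed optimum would be about 30.1, but ad slots are indivisible.
slot 5 + slot 3 + slot 1: cost 5 + 3 + 2 = 10 ≤ 11, expected clicks 12 + 10 + 7 = 29.
slot 5 + slot 3: cost 5 + 3 = 8 ≤ 11, expected clicks 12 + 10 = 22.
slot 5 + slot 3 + slot 6: cost 5 + 3 + 3 = 11 ≤ 11, expected clicks 12 + 10 + 2 = 24.
Best is slot 5, slot 3, and slot 1 with total expected clicks 29.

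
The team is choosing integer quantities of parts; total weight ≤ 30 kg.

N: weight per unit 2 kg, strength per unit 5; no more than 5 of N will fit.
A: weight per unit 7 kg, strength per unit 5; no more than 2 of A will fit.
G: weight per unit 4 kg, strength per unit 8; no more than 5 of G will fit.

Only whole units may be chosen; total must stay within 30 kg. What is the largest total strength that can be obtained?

65

N has the best ratio (5/2); taking only N gives at most 5×5 = 25 (stopped by the supply cap of 5).
Mixing does better — 5×N and 5×G: weight 30 ≤ 30, strength 5·5 + 5·8 = 65.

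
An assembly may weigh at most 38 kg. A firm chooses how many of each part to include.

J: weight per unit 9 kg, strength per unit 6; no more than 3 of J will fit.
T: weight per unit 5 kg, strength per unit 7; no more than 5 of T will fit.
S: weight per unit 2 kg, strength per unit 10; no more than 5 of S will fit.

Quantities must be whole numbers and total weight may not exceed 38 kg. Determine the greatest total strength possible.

This is a bounded integer knapsack.
4×T and 5×S: weight 30 ≤ 38, strength 4·7 + 5·10 = 78.
5×T and 5×S: weight 35 ≤ 38, strength 5·7 + 5·10 = 85.
Best is 85.

85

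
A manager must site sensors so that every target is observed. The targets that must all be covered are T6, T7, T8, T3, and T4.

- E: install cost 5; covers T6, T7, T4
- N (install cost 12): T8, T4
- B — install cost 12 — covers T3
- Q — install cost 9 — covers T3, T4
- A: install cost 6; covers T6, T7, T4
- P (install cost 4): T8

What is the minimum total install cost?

18

Choose E, Q, and P: together they cover T6, T7, T8, T3, T4 — every target.
Total install cost: 5 + 9 + 4 = 18.
No cover costs less than 18.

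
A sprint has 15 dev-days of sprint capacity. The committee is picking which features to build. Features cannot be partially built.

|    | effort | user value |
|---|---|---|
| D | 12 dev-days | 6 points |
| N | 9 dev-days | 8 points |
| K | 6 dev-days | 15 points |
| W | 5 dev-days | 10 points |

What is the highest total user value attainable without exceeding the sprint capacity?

Take K and W: effort 6 + 5 = 11 ≤ 15, user value 15 + 10 = 25.
No other feasible combination does better.

25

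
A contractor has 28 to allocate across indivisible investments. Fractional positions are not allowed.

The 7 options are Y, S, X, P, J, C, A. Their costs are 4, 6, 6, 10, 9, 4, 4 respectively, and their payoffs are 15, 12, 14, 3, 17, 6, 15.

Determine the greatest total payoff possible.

Allowing fractional choices, the relaxed optimum would be about 71.1, but investments are indivisible.
Y + X + J + C + A: cost 4 + 6 + 9 + 4 + 4 = 27 ≤ 28, payoff 15 + 14 + 17 + 6 + 15 = 67.
Y + S + J + C + A: cost 4 + 6 + 9 + 4 + 4 = 27 ≤ 28, payoff 15 + 12 + 17 + 6 + 15 = 65.
Best is Y, X, J, C, and A with total payoff 67.

67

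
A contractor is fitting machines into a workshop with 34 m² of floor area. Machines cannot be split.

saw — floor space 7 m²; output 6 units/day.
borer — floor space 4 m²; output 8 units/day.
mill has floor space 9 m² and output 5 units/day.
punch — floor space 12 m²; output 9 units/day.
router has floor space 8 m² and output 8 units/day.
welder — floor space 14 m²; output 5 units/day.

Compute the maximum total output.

saw + borer + mill + punch: floor space 7 + 4 + 9 + 12 = 32 ≤ 34, output 6 + 8 + 5 + 9 = 28.
saw + borer + punch + router: floor space 7 + 4 + 12 + 8 = 31 ≤ 34, output 6 + 8 + 9 + 8 = 31.
borer + mill + punch + router: floor space 4 + 9 + 12 + 8 = 33 ≤ 34, output 8 + 5 + 9 + 8 = 30.
Best is saw, borer, punch, and router with total output 31.

31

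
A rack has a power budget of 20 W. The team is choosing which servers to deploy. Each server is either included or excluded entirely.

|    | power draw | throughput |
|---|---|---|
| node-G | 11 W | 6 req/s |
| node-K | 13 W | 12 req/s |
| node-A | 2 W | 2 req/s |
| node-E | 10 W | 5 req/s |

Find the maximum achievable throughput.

14

Take node-K and node-A: power draw 13 + 2 = 15 ≤ 20, throughput 12 + 2 = 14.
No other feasible combination does better.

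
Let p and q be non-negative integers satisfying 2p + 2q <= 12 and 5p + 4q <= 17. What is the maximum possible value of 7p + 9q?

The continuous relaxation peaks at (0, 4.25) with value 38.25; rounding to a feasible lattice point costs some objective.
(p,q)=(0,4): 2·0+2·4=8≤12, 5·0+4·4=16≤17, objective 36.
(p,q)=(1,3): 2·1+2·3=8≤12, 5·1+4·3=17≤17, objective 34.
(p,q)=(0,3): 2·0+2·3=6≤12, 5·0+4·3=12≤17, objective 27.
Maximum is 36 at (p,q)=(0,4).

36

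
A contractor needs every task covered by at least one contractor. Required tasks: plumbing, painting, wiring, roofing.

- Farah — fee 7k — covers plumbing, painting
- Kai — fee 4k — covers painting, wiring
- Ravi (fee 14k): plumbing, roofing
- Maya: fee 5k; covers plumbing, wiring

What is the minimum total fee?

18

The greedy cost-per-new-task heuristic would pick Kai, Maya, and Ravi for 23, but a cheaper cover exists.
Choose Kai and Ravi: together they cover plumbing, painting, wiring, roofing — every task.
Total fee: 4 + 14 = 18.
No cover costs less than 18.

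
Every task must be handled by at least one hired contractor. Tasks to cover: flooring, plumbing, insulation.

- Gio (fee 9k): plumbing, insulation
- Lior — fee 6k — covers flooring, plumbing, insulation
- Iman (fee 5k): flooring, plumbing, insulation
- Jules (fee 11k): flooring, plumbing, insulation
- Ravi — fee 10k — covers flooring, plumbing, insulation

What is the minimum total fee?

Iman alone covers flooring, plumbing, insulation — every task.
Total fee: 5.
No cover costs less than 5.

5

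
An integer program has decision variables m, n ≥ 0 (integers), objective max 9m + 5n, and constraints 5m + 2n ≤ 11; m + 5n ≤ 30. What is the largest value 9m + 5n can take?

Relaxing integrality, the LP optimum is 27.50 at (m,n) = (0, 5.5), which is not an integer point.
(m,n)=(0,5): 5·0+2·5=10≤11, 1·0+5·5=25≤30, objective 25.
(m,n)=(0,4): 5·0+2·4=8≤11, 1·0+5·4=20≤30, objective 20.
The best lattice point is (0,5), giving 25.

25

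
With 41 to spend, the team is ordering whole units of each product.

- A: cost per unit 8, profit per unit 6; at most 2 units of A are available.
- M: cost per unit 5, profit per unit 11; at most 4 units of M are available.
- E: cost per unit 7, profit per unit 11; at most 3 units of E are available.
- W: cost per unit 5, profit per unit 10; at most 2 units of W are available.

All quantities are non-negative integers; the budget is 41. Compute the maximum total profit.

Take 4×M and 3×E: cost 41 ≤ 41, profit 4·11 + 3·11 = 77.
M has the best ratio (11/5) and is taken to its limit of 4; remaining capacity is filled optimally with the others.

77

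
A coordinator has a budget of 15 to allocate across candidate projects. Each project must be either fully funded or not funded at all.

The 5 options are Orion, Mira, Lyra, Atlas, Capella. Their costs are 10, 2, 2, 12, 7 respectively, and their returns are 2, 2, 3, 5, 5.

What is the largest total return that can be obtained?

Mira + Lyra + Capella: cost 2 + 2 + 7 = 11 ≤ 15, return 2 + 3 + 5 = 10.
Lyra + Atlas: cost 2 + 12 = 14 ≤ 15, return 3 + 5 = 8.
Lyra + Capella: cost 2 + 7 = 9 ≤ 15, return 3 + 5 = 8.
Best is Mira, Lyra, and Capella with total return 10.

10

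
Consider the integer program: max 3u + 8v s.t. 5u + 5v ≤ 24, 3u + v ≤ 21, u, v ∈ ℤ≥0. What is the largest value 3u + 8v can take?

32

(u,v)=(0,4): 5·0+5·4=20≤24, 3·0+1·4=4≤21, objective 32.
(u,v)=(1,3): 5·1+5·3=20≤24, 3·1+1·3=6≤21, objective 27.
(u,v)=(0,3): 5·0+5·3=15≤24, 3·0+1·3=3≤21, objective 24.
No feasible integer point exceeds 32.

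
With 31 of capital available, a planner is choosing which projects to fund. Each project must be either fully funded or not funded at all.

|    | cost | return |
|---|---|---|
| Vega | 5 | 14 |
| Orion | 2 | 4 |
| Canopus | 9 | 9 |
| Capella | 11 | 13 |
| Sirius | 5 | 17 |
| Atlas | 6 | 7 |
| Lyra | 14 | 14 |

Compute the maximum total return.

55

Vega + Sirius + Atlas + Lyra: cost 5 + 5 + 6 + 14 = 30 ≤ 31, return 14 + 17 + 7 + 14 = 52.
Vega + Canopus + Capella + Sirius: cost 5 + 9 + 11 + 5 = 30 ≤ 31, return 14 + 9 + 13 + 17 = 53.
Vega + Orion + Capella + Sirius + Atlas: cost 5 + 2 + 11 + 5 + 6 = 29 ≤ 31, return 14 + 4 + 13 + 17 + 7 = 55.
Best is Vega, Orion, Capella, Sirius, and Atlas with total return 55.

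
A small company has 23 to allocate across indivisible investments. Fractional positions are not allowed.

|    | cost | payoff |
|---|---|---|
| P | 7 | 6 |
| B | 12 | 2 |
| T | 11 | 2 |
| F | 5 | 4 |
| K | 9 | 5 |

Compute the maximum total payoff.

15

P + F + K: cost 7 + 5 + 9 = 21 ≤ 23, payoff 6 + 4 + 5 = 15.
P + T + F: cost 7 + 11 + 5 = 23 ≤ 23, payoff 6 + 2 + 4 = 12.
Best is P, F, and K with total payoff 15.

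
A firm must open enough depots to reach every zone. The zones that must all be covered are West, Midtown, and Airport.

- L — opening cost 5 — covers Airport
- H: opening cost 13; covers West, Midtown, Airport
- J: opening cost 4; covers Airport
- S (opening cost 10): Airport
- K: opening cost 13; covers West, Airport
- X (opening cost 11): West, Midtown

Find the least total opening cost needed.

13

The greedy cost-per-new-zone heuristic would pick J and X for 15, but a cheaper cover exists.
H alone covers West, Midtown, Airport — every zone.
Total opening cost: 13.
No cover costs less than 13.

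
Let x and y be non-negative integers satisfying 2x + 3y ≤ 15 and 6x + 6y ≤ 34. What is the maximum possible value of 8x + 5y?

40

(x,y)=(5,0): 2·5+3·0=10≤15, 6·5+6·0=30≤34, objective 40.
(x,y)=(4,1): 2·4+3·1=11≤15, 6·4+6·1=30≤34, objective 37.
(x,y)=(4,0): 2·4+3·0=8≤15, 6·4+6·0=24≤34, objective 32.
No feasible integer point exceeds 40.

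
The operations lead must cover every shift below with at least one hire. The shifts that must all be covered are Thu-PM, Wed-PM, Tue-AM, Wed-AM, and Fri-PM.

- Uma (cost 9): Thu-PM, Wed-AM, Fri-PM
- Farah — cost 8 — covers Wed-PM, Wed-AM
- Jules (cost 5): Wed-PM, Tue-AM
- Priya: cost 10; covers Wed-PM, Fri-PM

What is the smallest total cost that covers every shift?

Choose Uma and Jules: together they cover Thu-PM, Wed-PM, Tue-AM, Wed-AM, Fri-PM — every shift.
Total cost: 9 + 5 = 14.

14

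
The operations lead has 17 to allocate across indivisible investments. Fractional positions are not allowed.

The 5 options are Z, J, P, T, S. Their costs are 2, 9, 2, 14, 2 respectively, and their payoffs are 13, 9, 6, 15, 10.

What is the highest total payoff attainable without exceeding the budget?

This is an integer program with binary decision variables.
Allowing fractional choices, the relaxed optimum would be about 40.8, but investments are indivisible.
Z + J + S: cost 2 + 9 + 2 = 13 ≤ 17, payoff 13 + 9 + 10 = 32.
Z + J + P + S: cost 2 + 9 + 2 + 2 = 15 ≤ 17, payoff 13 + 9 + 6 + 10 = 38.
Best is Z, J, P, and S with total payoff 38.

38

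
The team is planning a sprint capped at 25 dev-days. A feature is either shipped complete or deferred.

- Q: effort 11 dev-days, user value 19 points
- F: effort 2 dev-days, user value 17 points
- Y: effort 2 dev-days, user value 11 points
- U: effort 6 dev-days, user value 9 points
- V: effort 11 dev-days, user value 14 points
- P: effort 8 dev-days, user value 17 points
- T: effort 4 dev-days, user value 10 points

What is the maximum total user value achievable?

Treat it as a binary knapsack problem.
Allowing fractional choices, the relaxed optimum would be about 70.5, but features are indivisible.
Q + F + Y + P: effort 11 + 2 + 2 + 8 = 23 ≤ 25, user value 19 + 17 + 11 + 17 = 64.
Q + F + Y + U + T: effort 11 + 2 + 2 + 6 + 4 = 25 ≤ 25, user value 19 + 17 + 11 + 9 + 10 = 66.
F + Y + U + P + T: effort 2 + 2 + 6 + 8 + 4 = 22 ≤ 25, user value 17 + 11 + 9 + 17 + 10 = 64.
Best is Q, F, Y, U, and T with total user value 66.

66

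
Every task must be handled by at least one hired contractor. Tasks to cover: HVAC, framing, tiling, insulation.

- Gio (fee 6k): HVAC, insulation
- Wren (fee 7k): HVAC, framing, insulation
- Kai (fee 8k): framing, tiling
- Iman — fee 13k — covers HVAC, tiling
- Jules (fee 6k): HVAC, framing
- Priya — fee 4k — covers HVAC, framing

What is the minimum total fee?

Choose Gio and Kai: together they cover HVAC, framing, tiling, insulation — every task.
Total fee: 6 + 8 = 14.

14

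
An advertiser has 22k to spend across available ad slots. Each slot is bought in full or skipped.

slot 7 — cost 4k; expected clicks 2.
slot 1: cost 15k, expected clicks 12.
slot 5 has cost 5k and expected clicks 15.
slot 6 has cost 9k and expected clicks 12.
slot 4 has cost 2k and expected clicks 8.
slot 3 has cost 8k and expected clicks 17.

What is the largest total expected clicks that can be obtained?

slot 7 + slot 5 + slot 4 + slot 3: cost 4 + 5 + 2 + 8 = 19 ≤ 22, expected clicks 2 + 15 + 8 + 17 = 42.
slot 5 + slot 4 + slot 3: cost 5 + 2 + 8 = 15 ≤ 22, expected clicks 15 + 8 + 17 = 40.
slot 5 + slot 6 + slot 3: cost 5 + 9 + 8 = 22 ≤ 22, expected clicks 15 + 12 + 17 = 44.
Best is slot 5, slot 6, and slot 3 with total expected clicks 44.

44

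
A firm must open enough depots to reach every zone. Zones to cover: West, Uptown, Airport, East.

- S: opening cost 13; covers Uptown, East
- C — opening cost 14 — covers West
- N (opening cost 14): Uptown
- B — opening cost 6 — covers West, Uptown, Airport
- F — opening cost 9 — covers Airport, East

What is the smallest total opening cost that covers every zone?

15

Choose B and F: together they cover West, Uptown, Airport, East — every zone.
Total opening cost: 6 + 9 = 15.
No cover costs less than 15.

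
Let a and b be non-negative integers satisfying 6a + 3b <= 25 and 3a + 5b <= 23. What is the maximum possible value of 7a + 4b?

The continuous relaxation peaks at (2.67, 3) with value 30.67; rounding to a feasible lattice point costs some objective.
(a,b)=(3,2) is feasible, giving 29.
(a,b)=(2,3) is feasible, giving 26.
(a,b)=(3,1) is feasible, giving 25.
Maximum is 29 at (a,b)=(3,2).

29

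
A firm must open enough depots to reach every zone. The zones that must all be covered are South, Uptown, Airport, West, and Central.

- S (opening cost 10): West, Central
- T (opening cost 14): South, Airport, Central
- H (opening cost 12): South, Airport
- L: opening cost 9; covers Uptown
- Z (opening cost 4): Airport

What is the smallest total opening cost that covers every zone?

31

Choose S, H, and L: together they cover South, Uptown, Airport, West, Central — every zone.
Total opening cost: 10 + 12 + 9 = 31.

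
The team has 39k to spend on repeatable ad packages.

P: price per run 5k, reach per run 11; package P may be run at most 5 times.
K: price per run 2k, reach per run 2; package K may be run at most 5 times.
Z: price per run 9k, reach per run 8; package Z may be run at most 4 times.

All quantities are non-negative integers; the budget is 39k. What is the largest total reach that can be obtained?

67

This is a bounded integer knapsack.
P has the best ratio (11/5); taking only P gives at most 5×11 = 55 (stopped by the supply cap of 5).
Mixing does better — 5×P, 2×K, and 1×Z: price 38 ≤ 39, reach 5·11 + 2·2 + 1·8 = 67.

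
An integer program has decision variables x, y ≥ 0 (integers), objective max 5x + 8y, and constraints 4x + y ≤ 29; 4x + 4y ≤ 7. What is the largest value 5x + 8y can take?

8

Relaxing integrality, the LP optimum is 14.00 at (x,y) = (0, 1.75), which is not an integer point.
(x,y)=(0,1) is feasible, giving 8.
(x,y)=(1,0) is feasible, giving 5.
The best lattice point is (0,1), giving 8.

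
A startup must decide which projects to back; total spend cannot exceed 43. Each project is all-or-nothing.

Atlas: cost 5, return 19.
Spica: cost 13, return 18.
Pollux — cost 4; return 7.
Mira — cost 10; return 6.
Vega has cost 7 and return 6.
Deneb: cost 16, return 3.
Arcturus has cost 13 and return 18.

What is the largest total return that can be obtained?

Allowing fractional choices, the relaxed optimum would be about 68.6, but projects are indivisible.
Atlas + Spica + Pollux + Vega + Arcturus: cost 5 + 13 + 4 + 7 + 13 = 42 ≤ 43, return 19 + 18 + 7 + 6 + 18 = 68.
Atlas + Spica + Pollux + Arcturus: cost 5 + 13 + 4 + 13 = 35 ≤ 43, return 19 + 18 + 7 + 18 = 62.
Best is Atlas, Spica, Pollux, Vega, and Arcturus with total return 68.

68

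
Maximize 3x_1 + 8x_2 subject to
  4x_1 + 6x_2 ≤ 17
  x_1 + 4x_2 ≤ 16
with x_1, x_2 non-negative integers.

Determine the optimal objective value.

The continuous relaxation peaks at (0, 2.83) with value 22.67; rounding to a feasible lattice point costs some objective.
(x_1,x_2)=(1,2) is feasible, giving 19.
(x_1,x_2)=(0,2) is feasible, giving 16.
Maximum is 19 at (x_1,x_2)=(1,2).

19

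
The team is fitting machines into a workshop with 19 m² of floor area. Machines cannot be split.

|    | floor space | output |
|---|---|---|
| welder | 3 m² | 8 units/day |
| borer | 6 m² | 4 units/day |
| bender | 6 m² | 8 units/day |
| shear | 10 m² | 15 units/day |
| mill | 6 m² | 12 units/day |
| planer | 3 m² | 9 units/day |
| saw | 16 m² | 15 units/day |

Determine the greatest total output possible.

37

This is a 0-1 knapsack instance.
welder + shear + mill: floor space 3 + 10 + 6 = 19 ≤ 19, output 8 + 15 + 12 = 35.
shear + mill + planer: floor space 10 + 6 + 3 = 19 ≤ 19, output 15 + 12 + 9 = 36.
welder + bender + mill + planer: floor space 3 + 6 + 6 + 3 = 18 ≤ 19, output 8 + 8 + 12 + 9 = 37.
Best is welder, bender, mill, and planer with total output 37.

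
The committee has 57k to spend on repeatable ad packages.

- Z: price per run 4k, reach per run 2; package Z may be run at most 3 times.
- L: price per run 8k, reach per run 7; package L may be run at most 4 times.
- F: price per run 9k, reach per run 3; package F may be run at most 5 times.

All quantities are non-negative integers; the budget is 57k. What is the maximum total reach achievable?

L has the best ratio (7/8); taking only L gives at most 4×7 = 28 (stopped by the supply cap of 4).
Mixing does better — 3×Z, 4×L, and 1×F: price 53 ≤ 57, reach 3·2 + 4·7 + 1·3 = 37.

37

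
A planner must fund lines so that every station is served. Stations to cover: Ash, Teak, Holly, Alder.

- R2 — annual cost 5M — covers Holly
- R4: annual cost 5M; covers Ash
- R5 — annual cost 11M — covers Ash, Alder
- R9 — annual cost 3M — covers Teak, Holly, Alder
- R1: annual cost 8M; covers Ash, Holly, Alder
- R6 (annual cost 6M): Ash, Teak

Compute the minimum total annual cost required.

8

Choose R4 and R9: together they cover Ash, Teak, Holly, Alder — every station.
Total annual cost: 5 + 3 = 8.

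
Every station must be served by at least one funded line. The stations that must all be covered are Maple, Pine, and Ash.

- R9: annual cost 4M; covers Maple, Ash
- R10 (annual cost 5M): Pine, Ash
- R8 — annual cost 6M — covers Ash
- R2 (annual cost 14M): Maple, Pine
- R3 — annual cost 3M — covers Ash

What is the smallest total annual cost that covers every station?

Choose R9 and R10: together they cover Maple, Pine, Ash — every station.
Total annual cost: 4 + 5 = 9.
No cover costs less than 9.

9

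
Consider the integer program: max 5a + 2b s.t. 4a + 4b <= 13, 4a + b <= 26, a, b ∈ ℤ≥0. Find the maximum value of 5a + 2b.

15

(a,b)=(3,0) is feasible, giving 15.
(a,b)=(2,1) is feasible, giving 12.
(a,b)=(2,0) is feasible, giving 10.
Maximum is 15 at (a,b)=(3,0).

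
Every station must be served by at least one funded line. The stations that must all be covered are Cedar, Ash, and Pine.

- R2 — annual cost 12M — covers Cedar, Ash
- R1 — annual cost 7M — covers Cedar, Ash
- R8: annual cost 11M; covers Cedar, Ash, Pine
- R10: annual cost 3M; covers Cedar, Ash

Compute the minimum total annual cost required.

The greedy cost-per-new-station heuristic would pick R10 and R8 for 14, but a cheaper cover exists.
R8 alone covers Cedar, Ash, Pine — every station.
Total annual cost: 11.
No cover costs less than 11.

11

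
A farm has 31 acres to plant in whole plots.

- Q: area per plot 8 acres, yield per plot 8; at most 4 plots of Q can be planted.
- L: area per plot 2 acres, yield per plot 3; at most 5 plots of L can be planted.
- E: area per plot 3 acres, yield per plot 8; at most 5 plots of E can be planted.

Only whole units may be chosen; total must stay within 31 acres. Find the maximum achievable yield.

60

Take 1×Q, 4×L, and 5×E: area 31 ≤ 31, yield 1·8 + 4·3 + 5·8 = 60.
E has the best ratio (8/3) and is taken to its limit of 5; remaining capacity is filled optimally with the others.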